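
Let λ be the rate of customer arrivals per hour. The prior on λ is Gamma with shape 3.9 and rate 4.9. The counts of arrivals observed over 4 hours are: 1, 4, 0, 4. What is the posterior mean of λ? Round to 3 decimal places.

Total count ∑xᵢ = 9 over n = 4 hours.
Gamma is conjugate to the Poisson likelihood: posterior is Gamma(shape = 3.9+9 = 12.9, rate = 4.9+4 = 8.9).
E[λ | data] = 12.9/8.9 = 1.449.

Posterior mean ≈ 1.449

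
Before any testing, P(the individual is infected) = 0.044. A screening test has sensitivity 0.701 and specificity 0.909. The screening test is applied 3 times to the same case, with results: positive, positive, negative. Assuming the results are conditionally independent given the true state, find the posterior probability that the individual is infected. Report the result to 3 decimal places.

Posterior P(H) ≈ 0.473

Let H be the event that the individual is infected; start with P(H) = 0.044. P('positive'|H) = 0.701, P('positive'|¬H) = 0.091.
Update on result 1 ('positive'): P(H) ← 0.701·0.0440 / (0.701·0.0440 + 0.091·0.9560) = 0.030844/0.11784 = 0.2617.
Update on result 2 ('positive'): P(H) ← 0.701·0.2617 / (0.701·0.2617 + 0.091·0.7383) = 0.18348/0.25066 = 0.7320.
Update on result 3 ('negative'): P(H) ← 0.299·0.7320 / (0.299·0.7320 + 0.909·0.2680) = 0.21886/0.46249 = 0.4732.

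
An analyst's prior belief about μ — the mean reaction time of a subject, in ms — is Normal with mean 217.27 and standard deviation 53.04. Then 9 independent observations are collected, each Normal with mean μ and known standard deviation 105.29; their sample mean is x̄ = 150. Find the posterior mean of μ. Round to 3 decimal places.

Prior precision 1/τ₀² = 1/53.04² = 0.00035546; data precision n/σ² = 9/105.29² = 0.00081184.
Posterior precision = 0.00035546 + 0.00081184 = 0.00116730.
Posterior mean = (0.00035546·217.27 + 0.00081184·150) / 0.00116730 = 170.485.

Posterior mean ≈ 170.485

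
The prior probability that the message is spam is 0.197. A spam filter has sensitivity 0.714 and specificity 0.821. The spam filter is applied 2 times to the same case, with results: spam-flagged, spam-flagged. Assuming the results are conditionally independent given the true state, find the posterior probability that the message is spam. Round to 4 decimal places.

Let H be the event that the message is spam; start with P(H) = 0.197. P('spam-flagged'|H) = 0.714, P('spam-flagged'|¬H) = 0.179.
Update on result 1 ('spam-flagged'): P(H) ← 0.714·0.1970 / (0.714·0.1970 + 0.179·0.8030) = 0.14066/0.28439 = 0.4946.
Update on result 2 ('spam-flagged'): P(H) ← 0.714·0.4946 / (0.714·0.4946 + 0.179·0.5054) = 0.35313/0.44360 = 0.7961.

Posterior P(H) ≈ 0.7961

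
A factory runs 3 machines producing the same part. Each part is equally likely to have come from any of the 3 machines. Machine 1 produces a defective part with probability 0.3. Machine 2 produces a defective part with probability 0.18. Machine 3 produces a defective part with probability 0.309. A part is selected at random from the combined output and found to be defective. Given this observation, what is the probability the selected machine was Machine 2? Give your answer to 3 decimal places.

Posterior probability ≈ 0.228

P(defective|M1) = 0.3; P(defective|M2) = 0.18; P(defective|M3) = 0.309.
Prior × likelihood for each source: 0.333333·0.3=0.1000, 0.333333·0.18=0.06000, 0.333333·0.309=0.1030. Summing gives P(defective) = 0.26300.
P(Machine 2 | defective) = 0.06000 / 0.26300 = 0.228.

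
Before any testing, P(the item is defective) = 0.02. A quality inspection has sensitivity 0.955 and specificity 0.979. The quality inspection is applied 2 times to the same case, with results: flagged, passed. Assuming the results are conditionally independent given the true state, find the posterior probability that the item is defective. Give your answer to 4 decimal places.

Posterior P(H) ≈ 0.0409

Let H be the event that the item is defective; start with P(H) = 0.02. P('flagged'|H) = 0.955, P('flagged'|¬H) = 0.021.
Update on result 1 ('flagged'): P(H) ← 0.955·0.0200 / (0.955·0.0200 + 0.021·0.9800) = 0.019100/0.039680 = 0.4814.
Update on result 2 ('passed'): P(H) ← 0.045·0.4814 / (0.045·0.4814 + 0.979·0.5186) = 0.021661/0.52942 = 0.0409.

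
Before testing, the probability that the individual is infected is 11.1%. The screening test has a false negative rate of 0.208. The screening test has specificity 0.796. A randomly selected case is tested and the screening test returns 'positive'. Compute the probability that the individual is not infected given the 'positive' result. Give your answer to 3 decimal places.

Write H for 'the individual is infected'. Prior odds H:¬H = 0.111/0.889 = 0.12486. For the 'positive' outcome, the likelihood ratio is 0.792/0.204 = 3.8824.
Posterior odds = 0.12486 × 3.8824 = 0.48475, so P(H|E) = 0.48475/(1+0.48475) = 0.326. Then P(¬H|E) = 1 − 0.326 = 0.674.

P(¬H | E) ≈ 0.674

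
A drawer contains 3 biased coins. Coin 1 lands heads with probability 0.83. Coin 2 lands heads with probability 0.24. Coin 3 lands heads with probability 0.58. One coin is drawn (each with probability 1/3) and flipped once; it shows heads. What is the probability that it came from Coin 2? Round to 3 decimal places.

Tabulate prior·likelihood by source: [1] prior 0.333333, lik 0.83, product 0.2767; [2] prior 0.333333, lik 0.24, product 0.08000; [3] prior 0.333333, lik 0.58, product 0.1933.
Normalizing constant = 0.55000; the posterior for Coin 2 is its product over the sum, 0.08000/0.55000 = 0.145.

Posterior probability ≈ 0.145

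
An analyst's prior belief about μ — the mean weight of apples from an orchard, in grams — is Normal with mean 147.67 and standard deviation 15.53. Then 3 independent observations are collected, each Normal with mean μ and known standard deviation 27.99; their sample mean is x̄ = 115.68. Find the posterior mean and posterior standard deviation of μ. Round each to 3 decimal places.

With known σ, the Normal prior is conjugate. Weight on the data is w = (n/σ²)/(n/σ² + 1/τ₀²) = 0.00382927/(0.00382927+0.00414627) = 0.48013.
Posterior mean = w·x̄ + (1−w)·μ₀ = 0.48013·115.68 + 0.51987·147.67 = 132.311. Posterior variance = 1/(0.00382927+0.00414627) = 125.384, so SD = 11.197.

Posterior mean ≈ 132.311; posterior SD ≈ 11.197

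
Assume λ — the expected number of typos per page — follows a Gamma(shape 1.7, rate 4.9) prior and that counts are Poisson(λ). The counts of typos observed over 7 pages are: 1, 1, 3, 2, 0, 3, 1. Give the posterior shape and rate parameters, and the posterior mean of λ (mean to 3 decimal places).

Posterior: Gamma(shape=12.7, rate=11.9); mean ≈ 1.067

The Poisson likelihood adds the total count to the shape and the number of exposure periods to the rate. Here ∑xᵢ = 11 and n = 7, so shape 1.7→12.7 and rate 4.9→11.9.
Posterior mean = shape/rate = 12.7/11.9 = 1.067.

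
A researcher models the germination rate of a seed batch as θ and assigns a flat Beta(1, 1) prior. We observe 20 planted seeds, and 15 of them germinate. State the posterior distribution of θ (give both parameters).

Observing 15 successes and 5 failures updates Beta(1, 1) by adding the success and failure counts to the two shape parameters: α = 1+15 = 16, β = 1+5 = 6.

Posterior: Beta(16, 6)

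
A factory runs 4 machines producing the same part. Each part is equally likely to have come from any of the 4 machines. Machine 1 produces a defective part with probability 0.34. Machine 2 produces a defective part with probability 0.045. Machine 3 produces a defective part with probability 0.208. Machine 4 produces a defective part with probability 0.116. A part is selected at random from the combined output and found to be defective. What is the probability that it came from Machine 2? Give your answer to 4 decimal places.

P(defective|M1) = 0.34; P(defective|M2) = 0.045; P(defective|M3) = 0.208; P(defective|M4) = 0.116.
Prior × likelihood for each source: 0.25·0.34=0.08500, 0.25·0.045=0.01125, 0.25·0.208=0.05200, 0.25·0.116=0.02900. Summing gives P(defective) = 0.17725.
P(Machine 2 | defective) = 0.01125 / 0.17725 = 0.0635.

Posterior probability ≈ 0.0635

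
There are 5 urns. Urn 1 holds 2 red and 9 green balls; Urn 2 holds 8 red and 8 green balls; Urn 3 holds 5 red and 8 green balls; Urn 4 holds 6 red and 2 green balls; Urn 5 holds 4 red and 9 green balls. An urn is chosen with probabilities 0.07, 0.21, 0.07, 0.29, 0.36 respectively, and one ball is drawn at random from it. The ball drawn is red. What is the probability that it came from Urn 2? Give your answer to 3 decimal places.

Posterior probability ≈ 0.222

Tabulate prior·likelihood by source: [1] prior 0.07, lik 0.1818, product 0.01273; [2] prior 0.21, lik 0.5, product 0.1050; [3] prior 0.07, lik 0.3846, product 0.02692; [4] prior 0.29, lik 0.75, product 0.2175; [5] prior 0.36, lik 0.3077, product 0.1108.
Normalizing constant = 0.47292; the posterior for Urn 2 is its product over the sum, 0.1050/0.47292 = 0.222.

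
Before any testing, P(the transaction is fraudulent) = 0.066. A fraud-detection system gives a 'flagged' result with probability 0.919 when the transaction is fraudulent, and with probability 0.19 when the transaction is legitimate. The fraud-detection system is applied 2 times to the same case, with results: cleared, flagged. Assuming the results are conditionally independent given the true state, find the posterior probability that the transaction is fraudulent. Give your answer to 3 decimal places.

Posterior P(H) ≈ 0.033

Let H be the event that the transaction is fraudulent; start with P(H) = 0.066. P('flagged'|H) = 0.919, P('flagged'|¬H) = 0.19.
Update on result 1 ('cleared'): P(H) ← 0.081·0.0660 / (0.081·0.0660 + 0.81·0.9340) = 0.0053460/0.76189 = 0.0070.
Update on result 2 ('flagged'): P(H) ← 0.919·0.0070 / (0.919·0.0070 + 0.19·0.9930) = 0.0064484/0.19512 = 0.0330.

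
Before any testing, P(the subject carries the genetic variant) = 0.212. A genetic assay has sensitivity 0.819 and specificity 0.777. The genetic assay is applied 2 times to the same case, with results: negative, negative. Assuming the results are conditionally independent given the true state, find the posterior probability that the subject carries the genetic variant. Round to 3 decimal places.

Posterior P(H) ≈ 0.014

Let H be the event that the subject carries the genetic variant; start with P(H) = 0.212. P('positive'|H) = 0.819, P('positive'|¬H) = 0.223.
Update on result 1 ('negative'): P(H) ← 0.181·0.2120 / (0.181·0.2120 + 0.777·0.7880) = 0.038372/0.65065 = 0.0590.
Update on result 2 ('negative'): P(H) ← 0.181·0.0590 / (0.181·0.0590 + 0.777·0.9410) = 0.010674/0.74185 = 0.0144.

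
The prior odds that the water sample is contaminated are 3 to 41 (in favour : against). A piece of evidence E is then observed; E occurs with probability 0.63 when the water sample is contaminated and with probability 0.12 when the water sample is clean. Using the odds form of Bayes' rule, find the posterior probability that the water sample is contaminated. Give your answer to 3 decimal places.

Prior odds = 3/41 = 0.073171.
Likelihood ratio for E = 0.63/0.12 = 5.2500.
Posterior odds = prior odds × LR = 0.38415.
Posterior probability = odds/(1+odds) = 0.38415/1.3841 = 0.278.

Posterior probability ≈ 0.278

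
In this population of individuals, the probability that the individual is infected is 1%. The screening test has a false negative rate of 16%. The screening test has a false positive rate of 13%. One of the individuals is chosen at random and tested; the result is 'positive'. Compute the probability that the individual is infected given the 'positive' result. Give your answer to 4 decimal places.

Write H for 'the individual is infected'. Prior odds H:¬H = 0.01/0.99 = 0.010101. For the 'positive' outcome, the likelihood ratio is 0.84/0.13 = 6.4615.
Posterior odds = 0.010101 × 6.4615 = 0.065268, so P(H|E) = 0.065268/(1+0.065268) = 0.0613.

P(H | E) ≈ 0.0613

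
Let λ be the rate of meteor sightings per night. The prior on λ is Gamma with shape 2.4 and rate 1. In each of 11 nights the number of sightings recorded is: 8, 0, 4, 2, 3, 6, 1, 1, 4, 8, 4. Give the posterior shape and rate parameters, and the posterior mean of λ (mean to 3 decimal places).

Total count ∑xᵢ = 41 over n = 11 nights.
Gamma is conjugate to the Poisson likelihood: posterior is Gamma(shape = 2.4+41 = 43.4, rate = 1+11 = 12).
Posterior mean = shape/rate = 43.4/12 = 3.617.

Posterior: Gamma(shape=43.4, rate=12); mean ≈ 3.617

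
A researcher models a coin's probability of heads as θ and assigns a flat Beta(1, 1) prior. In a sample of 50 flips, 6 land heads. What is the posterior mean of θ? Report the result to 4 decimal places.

Posterior mean ≈ 0.1346

The binomial likelihood is conjugate to the Beta prior: with 6 successes and 44 failures, the posterior is Beta(1+6, 1+44) = Beta(7, 45).
Posterior mean = α/(α+β) = 7/52 = 0.1346.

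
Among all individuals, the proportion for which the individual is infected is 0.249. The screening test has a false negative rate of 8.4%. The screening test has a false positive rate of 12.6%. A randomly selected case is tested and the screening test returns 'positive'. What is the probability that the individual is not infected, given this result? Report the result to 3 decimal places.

Let H be the event that the individual is infected. P(H) = 0.249, so P(¬H) = 0.751. With E the 'positive' result, P(E|H) = 0.916 and P(E|¬H) = 0.126.
P(E) = 0.916·0.249 + 0.126·0.751 = 0.22808 + 0.094626 = 0.32271.
By Bayes' theorem, P(H|E) = 0.22808 / 0.32271 = 0.707. Hence P(¬H|E) = 1 − 0.707 = 0.293.

P(¬H | E) ≈ 0.293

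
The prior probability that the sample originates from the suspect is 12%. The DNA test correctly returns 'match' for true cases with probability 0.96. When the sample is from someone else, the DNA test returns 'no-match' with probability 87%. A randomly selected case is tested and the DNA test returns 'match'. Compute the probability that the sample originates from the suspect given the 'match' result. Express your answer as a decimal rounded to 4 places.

P(H | E) ≈ 0.5017

Write H for 'the sample originates from the suspect'. Prior odds H:¬H = 0.12/0.88 = 0.13636. For the 'match' outcome, the likelihood ratio is 0.96/0.13 = 7.3846.
Posterior odds = 0.13636 × 7.3846 = 1.0070, so P(H|E) = 1.0070/(1+1.0070) = 0.5017.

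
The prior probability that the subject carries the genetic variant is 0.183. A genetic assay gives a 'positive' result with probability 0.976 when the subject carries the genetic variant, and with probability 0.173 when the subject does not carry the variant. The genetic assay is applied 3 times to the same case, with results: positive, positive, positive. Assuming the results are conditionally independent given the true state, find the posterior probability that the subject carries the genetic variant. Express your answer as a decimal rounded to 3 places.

Posterior P(H) ≈ 0.976

With H the event that the subject carries the genetic variant, the joint likelihood of the observed sequence is P(data|H) = 0.976·0.976·0.976 = 0.92971 and P(data|¬H) = 0.173·0.173·0.173 = 0.0051777.
Bayes: P(H|data) = 0.183·0.92971 / (0.183·0.92971 + 0.817·0.0051777) = 0.17014/0.17437 = 0.9757.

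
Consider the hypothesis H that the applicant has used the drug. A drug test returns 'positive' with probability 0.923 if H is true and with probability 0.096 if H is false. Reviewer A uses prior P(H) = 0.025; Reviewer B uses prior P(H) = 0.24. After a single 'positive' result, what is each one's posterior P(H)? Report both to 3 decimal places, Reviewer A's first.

P('+'|H) = 0.923, P('+'|¬H) = 0.096.
Reviewer A: numerator 0.923·0.025 = 0.023075; evidence = 0.023075+0.096·0.975 = 0.11668; posterior = 0.198.
Reviewer B: numerator 0.923·0.24 = 0.22152; evidence = 0.22152+0.096·0.76 = 0.29448; posterior = 0.752.

Reviewer A: 0.198; Reviewer B: 0.752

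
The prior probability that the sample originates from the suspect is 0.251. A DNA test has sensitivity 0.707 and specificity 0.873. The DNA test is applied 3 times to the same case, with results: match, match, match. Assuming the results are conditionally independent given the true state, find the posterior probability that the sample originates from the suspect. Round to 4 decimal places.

Posterior P(H) ≈ 0.9830

With H the event that the sample originates from the suspect, the joint likelihood of the observed sequence is P(data|H) = 0.707·0.707·0.707 = 0.35339 and P(data|¬H) = 0.127·0.127·0.127 = 0.0020484.
Bayes: P(H|data) = 0.251·0.35339 / (0.251·0.35339 + 0.749·0.0020484) = 0.088702/0.090236 = 0.9830.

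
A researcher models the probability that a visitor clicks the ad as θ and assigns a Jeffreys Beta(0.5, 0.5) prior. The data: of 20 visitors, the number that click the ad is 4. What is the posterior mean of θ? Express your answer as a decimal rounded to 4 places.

Posterior mean ≈ 0.2143

Observing 4 successes and 16 failures updates Beta(0.5, 0.5) by adding the success and failure counts to the two shape parameters: α = 0.5+4 = 4.5, β = 0.5+16 = 16.5.
E[θ | data] = 4.5/(4.5+16.5) = 0.2143.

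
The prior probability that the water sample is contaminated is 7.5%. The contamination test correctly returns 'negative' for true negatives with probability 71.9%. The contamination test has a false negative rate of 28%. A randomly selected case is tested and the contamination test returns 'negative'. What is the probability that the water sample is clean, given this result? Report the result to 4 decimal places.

P(¬H | E) ≈ 0.9694

Let H be the event that the water sample is contaminated. P(H) = 0.075, so P(¬H) = 0.925. With E the 'negative' result, P(E|H) = 0.28 and P(E|¬H) = 0.719.
P(E) = 0.28·0.075 + 0.719·0.925 = 0.021000 + 0.66507 = 0.68607.
By Bayes' theorem, P(H|E) = 0.021000 / 0.68607 = 0.0306. Hence P(¬H|E) = 1 − 0.0306 = 0.9694.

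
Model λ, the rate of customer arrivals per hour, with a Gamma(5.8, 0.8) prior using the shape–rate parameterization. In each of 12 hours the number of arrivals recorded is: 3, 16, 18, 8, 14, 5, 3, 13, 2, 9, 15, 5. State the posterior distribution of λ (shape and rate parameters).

Posterior: Gamma(shape=116.8, rate=12.8)

The Poisson likelihood adds the total count to the shape and the number of exposure periods to the rate. Here ∑xᵢ = 111 and n = 12, so shape 5.8→116.8 and rate 0.8→12.8.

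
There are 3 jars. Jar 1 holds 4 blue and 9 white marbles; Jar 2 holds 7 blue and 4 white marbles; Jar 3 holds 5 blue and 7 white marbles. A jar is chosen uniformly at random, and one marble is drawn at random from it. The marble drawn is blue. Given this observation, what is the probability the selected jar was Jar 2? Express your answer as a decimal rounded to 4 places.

Tabulate prior·likelihood by source: [1] prior 0.333333, lik 0.3077, product 0.1026; [2] prior 0.333333, lik 0.6364, product 0.2121; [3] prior 0.333333, lik 0.4167, product 0.1389.
Normalizing constant = 0.45357; the posterior for Jar 2 is its product over the sum, 0.2121/0.45357 = 0.4677.

Posterior probability ≈ 0.4677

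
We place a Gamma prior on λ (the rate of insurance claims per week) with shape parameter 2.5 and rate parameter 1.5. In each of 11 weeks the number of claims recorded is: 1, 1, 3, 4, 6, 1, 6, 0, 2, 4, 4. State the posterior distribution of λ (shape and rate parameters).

Posterior: Gamma(shape=34.5, rate=12.5)

Total count ∑xᵢ = 32 over n = 11 weeks.
Gamma is conjugate to the Poisson likelihood: posterior is Gamma(shape = 2.5+32 = 34.5, rate = 1.5+11 = 12.5).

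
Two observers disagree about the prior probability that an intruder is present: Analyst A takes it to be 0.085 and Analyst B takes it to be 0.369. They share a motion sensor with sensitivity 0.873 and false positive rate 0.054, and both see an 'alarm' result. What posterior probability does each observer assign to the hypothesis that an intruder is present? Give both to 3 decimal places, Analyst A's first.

Analyst A: 0.600; Analyst B: 0.904

P('+'|H) = 0.873, P('+'|¬H) = 0.054.
Analyst A: numerator 0.873·0.085 = 0.074205; evidence = 0.074205+0.054·0.915 = 0.12362; posterior = 0.600.
Analyst B: numerator 0.873·0.369 = 0.32214; evidence = 0.32214+0.054·0.631 = 0.35621; posterior = 0.904.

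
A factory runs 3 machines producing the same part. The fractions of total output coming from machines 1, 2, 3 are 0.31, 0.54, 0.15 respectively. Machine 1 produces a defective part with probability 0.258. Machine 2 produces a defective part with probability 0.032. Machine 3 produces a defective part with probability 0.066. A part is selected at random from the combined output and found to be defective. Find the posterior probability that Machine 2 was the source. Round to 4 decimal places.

Tabulate prior·likelihood by source: [1] prior 0.31, lik 0.258, product 0.07998; [2] prior 0.54, lik 0.032, product 0.01728; [3] prior 0.15, lik 0.066, product 0.009900.
Normalizing constant = 0.10716; the posterior for Machine 2 is its product over the sum, 0.01728/0.10716 = 0.1613.

Posterior probability ≈ 0.1613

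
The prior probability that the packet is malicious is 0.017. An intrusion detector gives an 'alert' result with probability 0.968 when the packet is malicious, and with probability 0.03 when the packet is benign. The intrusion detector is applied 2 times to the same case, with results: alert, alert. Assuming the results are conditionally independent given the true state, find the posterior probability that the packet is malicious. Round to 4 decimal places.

With H the event that the packet is malicious, the joint likelihood of the observed sequence is P(data|H) = 0.968·0.968 = 0.93702 and P(data|¬H) = 0.03·0.03 = 0.00090000.
Bayes: P(H|data) = 0.017·0.93702 / (0.017·0.93702 + 0.983·0.00090000) = 0.015929/0.016814 = 0.9474.

Posterior P(H) ≈ 0.9474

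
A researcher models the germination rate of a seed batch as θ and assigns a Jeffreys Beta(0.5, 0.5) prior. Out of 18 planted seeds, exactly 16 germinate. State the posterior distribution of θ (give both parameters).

The binomial likelihood is conjugate to the Beta prior: with 16 successes and 2 failures, the posterior is Beta(0.5+16, 0.5+2) = Beta(16.5, 2.5).

Posterior: Beta(16.5, 2.5)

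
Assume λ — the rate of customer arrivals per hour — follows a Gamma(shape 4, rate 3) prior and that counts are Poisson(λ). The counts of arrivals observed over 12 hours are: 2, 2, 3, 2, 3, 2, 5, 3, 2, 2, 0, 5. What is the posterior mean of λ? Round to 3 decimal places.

Total count ∑xᵢ = 31 over n = 12 hours.
Gamma is conjugate to the Poisson likelihood: posterior is Gamma(shape = 4+31 = 35, rate = 3+12 = 15).
E[λ | data] = 35/15 = 2.333.

Posterior mean ≈ 2.333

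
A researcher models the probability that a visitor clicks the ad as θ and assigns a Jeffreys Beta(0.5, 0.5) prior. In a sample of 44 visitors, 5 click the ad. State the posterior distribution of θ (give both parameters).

Posterior: Beta(5.5, 39.5)

Observing 5 successes and 39 failures updates Beta(0.5, 0.5) by adding the success and failure counts to the two shape parameters: α = 0.5+5 = 5.5, β = 0.5+39 = 39.5.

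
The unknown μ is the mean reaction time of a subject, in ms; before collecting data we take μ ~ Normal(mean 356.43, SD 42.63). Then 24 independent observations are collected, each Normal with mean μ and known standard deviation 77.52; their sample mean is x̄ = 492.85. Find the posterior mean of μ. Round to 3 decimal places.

Posterior mean ≈ 476.330

With known σ, the Normal prior is conjugate. Weight on the data is w = (n/σ²)/(n/σ² + 1/τ₀²) = 0.00399378/(0.00399378+0.00055026) = 0.87890.
Posterior mean = w·x̄ + (1−w)·μ₀ = 0.87890·492.85 + 0.12110·356.43 = 476.330.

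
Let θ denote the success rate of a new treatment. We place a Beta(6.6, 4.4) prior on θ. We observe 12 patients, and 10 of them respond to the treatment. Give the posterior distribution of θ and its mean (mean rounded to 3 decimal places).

Observing 10 successes and 2 failures updates Beta(6.6, 4.4) by adding the success and failure counts to the two shape parameters: α = 6.6+10 = 16.6, β = 4.4+2 = 6.4.
Posterior mean = α/(α+β) = 16.6/23 = 0.722.

Posterior: Beta(16.6, 6.4); mean ≈ 0.722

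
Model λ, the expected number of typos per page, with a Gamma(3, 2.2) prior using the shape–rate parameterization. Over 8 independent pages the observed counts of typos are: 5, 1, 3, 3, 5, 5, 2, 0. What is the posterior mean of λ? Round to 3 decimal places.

Posterior mean ≈ 2.647

Total count ∑xᵢ = 24 over n = 8 pages.
Gamma is conjugate to the Poisson likelihood: posterior is Gamma(shape = 3+24 = 27, rate = 2.2+8 = 10.2).
Posterior mean = shape/rate = 27/10.2 = 2.647.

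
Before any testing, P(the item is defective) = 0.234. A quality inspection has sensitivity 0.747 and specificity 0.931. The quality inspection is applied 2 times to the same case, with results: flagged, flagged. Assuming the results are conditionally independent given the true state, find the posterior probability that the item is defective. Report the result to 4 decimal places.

Posterior P(H) ≈ 0.9728

Let H be the event that the item is defective; start with P(H) = 0.234. P('flagged'|H) = 0.747, P('flagged'|¬H) = 0.069.
Update on result 1 ('flagged'): P(H) ← 0.747·0.2340 / (0.747·0.2340 + 0.069·0.7660) = 0.17480/0.22765 = 0.7678.
Update on result 2 ('flagged'): P(H) ← 0.747·0.7678 / (0.747·0.7678 + 0.069·0.2322) = 0.57357/0.58959 = 0.9728.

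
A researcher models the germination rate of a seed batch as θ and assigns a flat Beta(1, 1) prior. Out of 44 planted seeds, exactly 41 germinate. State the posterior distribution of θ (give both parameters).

The binomial likelihood is conjugate to the Beta prior: with 41 successes and 3 failures, the posterior is Beta(1+41, 1+3) = Beta(42, 4).

Posterior: Beta(42, 4)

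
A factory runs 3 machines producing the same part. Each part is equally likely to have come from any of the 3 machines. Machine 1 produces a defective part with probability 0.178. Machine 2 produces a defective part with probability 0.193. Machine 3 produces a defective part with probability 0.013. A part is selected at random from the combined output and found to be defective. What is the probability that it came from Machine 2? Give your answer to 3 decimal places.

P(defective|M1) = 0.178; P(defective|M2) = 0.193; P(defective|M3) = 0.013.
Prior × likelihood for each source: 0.333333·0.178=0.05933, 0.333333·0.193=0.06433, 0.333333·0.013=0.004333. Summing gives P(defective) = 0.12800.
P(Machine 2 | defective) = 0.06433 / 0.12800 = 0.503.

Posterior probability ≈ 0.503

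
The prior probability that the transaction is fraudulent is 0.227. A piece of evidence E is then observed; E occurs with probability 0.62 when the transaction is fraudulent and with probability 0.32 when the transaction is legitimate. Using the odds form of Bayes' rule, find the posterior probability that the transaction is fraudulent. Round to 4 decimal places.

Posterior probability ≈ 0.3626

Prior odds = 0.227/(1−0.227) = 0.29366. In log-odds, ln(0.29366) = -1.2253.
Add log likelihood ratio: ln(1.9375) = 0.66140.
Posterior log-odds = -0.56393, so posterior odds = exp(-0.56393) = 0.56897. Converting, P(H|E) = 0.56897/1.5690 = 0.3626.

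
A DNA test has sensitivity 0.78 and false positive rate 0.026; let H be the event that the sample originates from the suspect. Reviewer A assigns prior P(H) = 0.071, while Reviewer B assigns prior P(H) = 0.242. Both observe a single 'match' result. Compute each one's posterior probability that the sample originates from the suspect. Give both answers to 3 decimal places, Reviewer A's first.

P('+'|H) = 0.78, P('+'|¬H) = 0.026.
Reviewer A: numerator 0.78·0.071 = 0.055380; evidence = 0.055380+0.026·0.929 = 0.079534; posterior = 0.696.
Reviewer B: numerator 0.78·0.242 = 0.18876; evidence = 0.18876+0.026·0.758 = 0.20847; posterior = 0.905.

Reviewer A: 0.696; Reviewer B: 0.905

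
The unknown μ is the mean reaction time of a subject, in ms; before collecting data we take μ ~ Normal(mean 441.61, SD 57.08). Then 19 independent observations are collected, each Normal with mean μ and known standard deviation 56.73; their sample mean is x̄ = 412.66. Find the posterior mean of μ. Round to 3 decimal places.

Posterior mean ≈ 414.091

With known σ, the Normal prior is conjugate. Weight on the data is w = (n/σ²)/(n/σ² + 1/τ₀²) = 0.00590375/(0.00590375+0.00030692) = 0.95058.
Posterior mean = w·x̄ + (1−w)·μ₀ = 0.95058·412.66 + 0.049419·441.61 = 414.091.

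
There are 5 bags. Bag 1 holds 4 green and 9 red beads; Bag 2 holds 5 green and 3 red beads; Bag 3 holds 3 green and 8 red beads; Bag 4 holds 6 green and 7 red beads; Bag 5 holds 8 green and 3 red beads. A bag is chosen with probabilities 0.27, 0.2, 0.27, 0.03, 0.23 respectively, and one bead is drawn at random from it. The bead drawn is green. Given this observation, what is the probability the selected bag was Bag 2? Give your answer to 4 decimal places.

Posterior probability ≈ 0.2701

P(green|Bag 1) = 0.3077; P(green|Bag 2) = 0.625; P(green|Bag 3) = 0.2727; P(green|Bag 4) = 0.4615; P(green|Bag 5) = 0.7273.
Prior × likelihood for each source: 0.27·0.3077=0.08308, 0.2·0.625=0.1250, 0.27·0.2727=0.07364, 0.03·0.4615=0.01385, 0.23·0.7273=0.1673. Summing gives P(green) = 0.46283.
P(Bag 2 | green) = 0.1250 / 0.46283 = 0.2701.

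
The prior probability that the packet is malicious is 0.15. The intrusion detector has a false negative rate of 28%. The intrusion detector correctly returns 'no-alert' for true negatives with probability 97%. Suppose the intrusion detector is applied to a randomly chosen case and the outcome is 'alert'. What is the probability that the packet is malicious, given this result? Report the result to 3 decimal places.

P(H | E) ≈ 0.809

Let H be the event that the packet is malicious. P(H) = 0.15, so P(¬H) = 0.85. With E the 'alert' result, P(E|H) = 0.72 and P(E|¬H) = 0.03.
P(E) = 0.72·0.15 + 0.03·0.85 = 0.10800 + 0.025500 = 0.13350.
By Bayes' theorem, P(H|E) = 0.10800 / 0.13350 = 0.809.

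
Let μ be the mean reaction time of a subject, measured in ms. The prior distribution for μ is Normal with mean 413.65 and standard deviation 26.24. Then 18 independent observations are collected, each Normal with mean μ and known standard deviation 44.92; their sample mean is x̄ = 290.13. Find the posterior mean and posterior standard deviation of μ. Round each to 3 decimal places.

Posterior mean ≈ 307.425; posterior SD ≈ 9.819

With known σ, the Normal prior is conjugate. Weight on the data is w = (n/σ²)/(n/σ² + 1/τ₀²) = 0.00892058/(0.00892058+0.00145235) = 0.85999.
Posterior mean = w·x̄ + (1−w)·μ₀ = 0.85999·290.13 + 0.14001·413.65 = 307.425. Posterior variance = 1/(0.00892058+0.00145235) = 96.4048, so SD = 9.819.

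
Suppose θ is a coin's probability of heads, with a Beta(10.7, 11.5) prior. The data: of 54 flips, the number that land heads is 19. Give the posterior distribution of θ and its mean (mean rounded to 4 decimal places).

Posterior: Beta(29.7, 46.5); mean ≈ 0.3898

The binomial likelihood is conjugate to the Beta prior: with 19 successes and 35 failures, the posterior is Beta(10.7+19, 11.5+35) = Beta(29.7, 46.5).
Posterior mean = α/(α+β) = 29.7/76.2 = 0.3898.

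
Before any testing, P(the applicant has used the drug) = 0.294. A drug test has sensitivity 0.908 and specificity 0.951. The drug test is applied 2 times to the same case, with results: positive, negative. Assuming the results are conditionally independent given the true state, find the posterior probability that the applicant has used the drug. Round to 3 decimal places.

Let H be the event that the applicant has used the drug; start with P(H) = 0.294. P('positive'|H) = 0.908, P('positive'|¬H) = 0.049.
Update on result 1 ('positive'): P(H) ← 0.908·0.2940 / (0.908·0.2940 + 0.049·0.7060) = 0.26695/0.30155 = 0.8853.
Update on result 2 ('negative'): P(H) ← 0.092·0.8853 / (0.092·0.8853 + 0.951·0.1147) = 0.081446/0.19055 = 0.4274.

Posterior P(H) ≈ 0.427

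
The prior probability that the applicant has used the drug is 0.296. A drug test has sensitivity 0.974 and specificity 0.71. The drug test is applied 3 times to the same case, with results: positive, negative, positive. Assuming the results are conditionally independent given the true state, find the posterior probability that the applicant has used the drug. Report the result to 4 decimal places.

Posterior P(H) ≈ 0.1480

Let H be the event that the applicant has used the drug; start with P(H) = 0.296. P('positive'|H) = 0.974, P('positive'|¬H) = 0.29.
Update on result 1 ('positive'): P(H) ← 0.974·0.2960 / (0.974·0.2960 + 0.29·0.7040) = 0.28830/0.49246 = 0.5854.
Update on result 2 ('negative'): P(H) ← 0.026·0.5854 / (0.026·0.5854 + 0.71·0.4146) = 0.015221/0.30956 = 0.0492.
Update on result 3 ('positive'): P(H) ← 0.974·0.0492 / (0.974·0.0492 + 0.29·0.9508) = 0.047891/0.32363 = 0.1480.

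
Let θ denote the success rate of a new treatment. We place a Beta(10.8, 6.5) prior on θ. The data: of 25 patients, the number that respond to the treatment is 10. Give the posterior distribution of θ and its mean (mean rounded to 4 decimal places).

Posterior: Beta(20.8, 21.5); mean ≈ 0.4917

Observing 10 successes and 15 failures updates Beta(10.8, 6.5) by adding the success and failure counts to the two shape parameters: α = 10.8+10 = 20.8, β = 6.5+15 = 21.5.
Posterior mean = α/(α+β) = 20.8/42.3 = 0.4917.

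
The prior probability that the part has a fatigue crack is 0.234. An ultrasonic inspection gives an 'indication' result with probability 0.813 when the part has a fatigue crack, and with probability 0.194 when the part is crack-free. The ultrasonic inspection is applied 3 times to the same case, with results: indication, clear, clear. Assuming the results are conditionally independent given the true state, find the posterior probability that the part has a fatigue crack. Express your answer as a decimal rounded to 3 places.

With H the event that the part has a fatigue crack, the joint likelihood of the observed sequence is P(data|H) = 0.813·0.187·0.187 = 0.028430 and P(data|¬H) = 0.194·0.806·0.806 = 0.12603.
Bayes: P(H|data) = 0.234·0.028430 / (0.234·0.028430 + 0.766·0.12603) = 0.0066526/0.10319 = 0.0645.

Posterior P(H) ≈ 0.064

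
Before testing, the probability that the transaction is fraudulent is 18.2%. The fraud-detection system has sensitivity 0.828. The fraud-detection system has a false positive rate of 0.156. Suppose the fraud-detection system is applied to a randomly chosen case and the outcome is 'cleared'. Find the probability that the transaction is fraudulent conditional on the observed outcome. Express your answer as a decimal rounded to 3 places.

P(H | E) ≈ 0.043

Let H be the event that the transaction is fraudulent. P(H) = 0.182, so P(¬H) = 0.818. With E the 'cleared' result, P(E|H) = 0.172 and P(E|¬H) = 0.844.
P(E) = 0.172·0.182 + 0.844·0.818 = 0.031304 + 0.69039 = 0.72170.
By Bayes' theorem, P(H|E) = 0.031304 / 0.72170 = 0.043.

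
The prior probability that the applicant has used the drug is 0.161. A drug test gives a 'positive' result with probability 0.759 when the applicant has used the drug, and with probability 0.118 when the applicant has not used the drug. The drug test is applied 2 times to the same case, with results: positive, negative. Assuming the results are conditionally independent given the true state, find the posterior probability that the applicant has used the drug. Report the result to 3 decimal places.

Posterior P(H) ≈ 0.252

With H the event that the applicant has used the drug, the joint likelihood of the observed sequence is P(data|H) = 0.759·0.241 = 0.18292 and P(data|¬H) = 0.118·0.882 = 0.10408.
Bayes: P(H|data) = 0.161·0.18292 / (0.161·0.18292 + 0.839·0.10408) = 0.029450/0.11677 = 0.2522.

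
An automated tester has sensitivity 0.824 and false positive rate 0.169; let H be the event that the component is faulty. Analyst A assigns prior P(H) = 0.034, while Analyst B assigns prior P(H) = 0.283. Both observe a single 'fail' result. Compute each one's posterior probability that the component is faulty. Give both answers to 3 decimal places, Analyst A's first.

P('+'|H) = 0.824, P('+'|¬H) = 0.169.
Analyst A: numerator 0.824·0.034 = 0.028016; evidence = 0.028016+0.169·0.966 = 0.19127; posterior = 0.146.
Analyst B: numerator 0.824·0.283 = 0.23319; evidence = 0.23319+0.169·0.717 = 0.35436; posterior = 0.658.

Analyst A: 0.146; Analyst B: 0.658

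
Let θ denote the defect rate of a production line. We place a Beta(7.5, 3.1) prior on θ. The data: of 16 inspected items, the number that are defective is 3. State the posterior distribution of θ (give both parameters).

The binomial likelihood is conjugate to the Beta prior: with 3 successes and 13 failures, the posterior is Beta(7.5+3, 3.1+13) = Beta(10.5, 16.1).

Posterior: Beta(10.5, 16.1)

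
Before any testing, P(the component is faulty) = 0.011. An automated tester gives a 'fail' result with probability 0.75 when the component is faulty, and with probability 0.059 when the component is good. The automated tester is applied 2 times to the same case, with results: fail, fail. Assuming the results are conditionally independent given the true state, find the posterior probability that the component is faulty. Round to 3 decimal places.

Posterior P(H) ≈ 0.643

Let H be the event that the component is faulty; start with P(H) = 0.011. P('fail'|H) = 0.75, P('fail'|¬H) = 0.059.
Update on result 1 ('fail'): P(H) ← 0.75·0.0110 / (0.75·0.0110 + 0.059·0.9890) = 0.0082500/0.066601 = 0.1239.
Update on result 2 ('fail'): P(H) ← 0.75·0.1239 / (0.75·0.1239 + 0.059·0.8761) = 0.092904/0.14460 = 0.6425.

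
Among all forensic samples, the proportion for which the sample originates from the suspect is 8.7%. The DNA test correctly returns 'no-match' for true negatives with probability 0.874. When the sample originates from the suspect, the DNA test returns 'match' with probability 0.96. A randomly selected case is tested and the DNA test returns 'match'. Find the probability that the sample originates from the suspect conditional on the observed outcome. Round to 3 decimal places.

Let H be the event that the sample originates from the suspect. P(H) = 0.087, so P(¬H) = 0.913. With E the 'match' result, P(E|H) = 0.96 and P(E|¬H) = 0.126.
P(E) = 0.96·0.087 + 0.126·0.913 = 0.083520 + 0.11504 = 0.19856.
By Bayes' theorem, P(H|E) = 0.083520 / 0.19856 = 0.421.

P(H | E) ≈ 0.421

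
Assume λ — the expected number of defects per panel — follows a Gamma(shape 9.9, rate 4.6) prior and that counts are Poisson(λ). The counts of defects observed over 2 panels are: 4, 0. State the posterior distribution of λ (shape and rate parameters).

Posterior: Gamma(shape=13.9, rate=6.6)

Total count ∑xᵢ = 4 over n = 2 panels.
Gamma is conjugate to the Poisson likelihood: posterior is Gamma(shape = 9.9+4 = 13.9, rate = 4.6+2 = 6.6).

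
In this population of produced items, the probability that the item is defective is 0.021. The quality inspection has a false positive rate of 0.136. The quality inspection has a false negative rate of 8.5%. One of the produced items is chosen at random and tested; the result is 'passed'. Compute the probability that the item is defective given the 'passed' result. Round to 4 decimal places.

P(H | E) ≈ 0.0021

Write H for 'the item is defective'. Prior odds H:¬H = 0.021/0.979 = 0.021450. For the 'passed' outcome, the likelihood ratio is 0.085/0.864 = 0.098380.
Posterior odds = 0.021450 × 0.098380 = 0.0021103, so P(H|E) = 0.0021103/(1+0.0021103) = 0.0021.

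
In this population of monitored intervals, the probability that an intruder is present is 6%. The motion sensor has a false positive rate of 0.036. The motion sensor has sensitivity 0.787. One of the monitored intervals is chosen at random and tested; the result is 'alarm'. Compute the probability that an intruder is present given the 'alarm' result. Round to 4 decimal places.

Write H for 'an intruder is present'. Prior odds H:¬H = 0.06/0.94 = 0.063830. For the 'alarm' outcome, the likelihood ratio is 0.787/0.036 = 21.861.
Posterior odds = 0.063830 × 21.861 = 1.3954, so P(H|E) = 1.3954/(1+1.3954) = 0.5825.

P(H | E) ≈ 0.5825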